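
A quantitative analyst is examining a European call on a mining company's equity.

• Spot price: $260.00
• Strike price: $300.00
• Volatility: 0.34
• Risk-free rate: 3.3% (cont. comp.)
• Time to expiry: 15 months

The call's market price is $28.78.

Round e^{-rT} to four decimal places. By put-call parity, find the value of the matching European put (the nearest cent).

e^(−rT) = e^(−0.033·1.25) = 0.9596
Put-call parity: C − P = S − K·e^(−rT) = 260 − 300·0.9596 = 260 − 287.8800 = -27.8800
P = C − (C − P) = 28.78 − (-27.8800) = 56.6600

$56.66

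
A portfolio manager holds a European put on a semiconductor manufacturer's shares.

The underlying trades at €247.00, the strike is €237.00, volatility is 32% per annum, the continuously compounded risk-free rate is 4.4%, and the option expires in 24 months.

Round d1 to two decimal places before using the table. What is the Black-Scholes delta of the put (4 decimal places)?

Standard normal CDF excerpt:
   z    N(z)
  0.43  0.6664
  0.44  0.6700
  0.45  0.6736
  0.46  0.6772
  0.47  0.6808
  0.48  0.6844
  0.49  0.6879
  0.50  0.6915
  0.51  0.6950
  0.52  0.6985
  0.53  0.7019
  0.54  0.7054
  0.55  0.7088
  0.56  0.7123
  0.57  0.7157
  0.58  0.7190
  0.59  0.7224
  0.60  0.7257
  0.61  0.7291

T = 2;  σ√T = 0.4525
d₁ = [ln(247/237) + (0.044 + 0.32²/2)·2] / 0.4525 = [0.0413 + 0.1904] / 0.4525 = 0.5121 which rounds to 0.51
N(d₁) = N(0.51) = 0.6950
Δ_put = N(d₁) − 1 = 0.6950 − 1 = -0.3050

-0.3050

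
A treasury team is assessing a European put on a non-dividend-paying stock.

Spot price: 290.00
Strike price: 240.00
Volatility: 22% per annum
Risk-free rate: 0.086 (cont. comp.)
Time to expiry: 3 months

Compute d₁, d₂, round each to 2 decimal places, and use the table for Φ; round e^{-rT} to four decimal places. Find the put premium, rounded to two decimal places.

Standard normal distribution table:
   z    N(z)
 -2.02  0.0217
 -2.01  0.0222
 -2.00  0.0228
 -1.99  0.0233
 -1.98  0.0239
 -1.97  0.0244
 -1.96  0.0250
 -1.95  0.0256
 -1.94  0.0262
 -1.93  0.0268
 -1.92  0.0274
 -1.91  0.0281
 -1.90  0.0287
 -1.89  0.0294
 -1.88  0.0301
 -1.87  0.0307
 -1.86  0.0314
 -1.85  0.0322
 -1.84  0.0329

T = 0.25;  σ√T = 0.1100
d₁ = [ln(290/240) + (0.086 + ½·0.22²)·0.25] / (σ√T) = (0.1892 + 0.0275) / 0.1100 = 1.9708 ≈ 1.97
d₂ = 1.9708 − 0.1100 = 1.8608 ≈ 1.86
exp(−rT) = exp(−0.086·0.25) = 0.9787
N(−d₂) = N(-1.86) = 0.0314;  N(−d₁) = N(-1.97) = 0.0244
P = 240·0.9787·0.0314 − 290·0.0244 = 7.3755 − 7.0760 = 0.2995

0.30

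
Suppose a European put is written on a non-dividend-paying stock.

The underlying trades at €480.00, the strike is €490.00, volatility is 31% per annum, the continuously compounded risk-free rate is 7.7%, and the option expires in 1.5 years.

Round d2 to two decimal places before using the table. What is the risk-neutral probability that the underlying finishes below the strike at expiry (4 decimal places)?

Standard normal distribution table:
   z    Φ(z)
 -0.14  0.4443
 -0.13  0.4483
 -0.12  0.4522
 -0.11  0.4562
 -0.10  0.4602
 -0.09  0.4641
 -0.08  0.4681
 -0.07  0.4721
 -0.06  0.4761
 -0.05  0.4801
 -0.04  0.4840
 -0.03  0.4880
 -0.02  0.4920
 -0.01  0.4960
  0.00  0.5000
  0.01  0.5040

0.4761

T = 1.5;  σ√T = 0.3797
d₁ = [ln(480/490) + (0.077 + 0.31²/2)·1.5] / 0.3797 = [-0.0206 + 0.1876] / 0.3797 = 0.4397 ≈ 0.44
d₂ = d₁ − σ√T = 0.4397 − 0.3797 = 0.0601 ≈ 0.06
Risk-neutral Pr[S_T < K] = N(−d₂) = N(-0.06) = 0.4761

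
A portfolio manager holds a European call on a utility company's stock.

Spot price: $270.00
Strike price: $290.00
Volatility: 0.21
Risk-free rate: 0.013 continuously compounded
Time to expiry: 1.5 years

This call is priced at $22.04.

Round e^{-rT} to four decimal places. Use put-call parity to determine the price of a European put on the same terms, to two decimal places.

$36.44

e^(−rT) = e^(−0.013·1.5) = 0.9807
Put-call parity: C − P = S − K·e^(−rT) = 270 − 290·0.9807 = 270 − 284.4030 = -14.4030
P = C − (C − P) = 22.04 − (-14.4030) = 36.4430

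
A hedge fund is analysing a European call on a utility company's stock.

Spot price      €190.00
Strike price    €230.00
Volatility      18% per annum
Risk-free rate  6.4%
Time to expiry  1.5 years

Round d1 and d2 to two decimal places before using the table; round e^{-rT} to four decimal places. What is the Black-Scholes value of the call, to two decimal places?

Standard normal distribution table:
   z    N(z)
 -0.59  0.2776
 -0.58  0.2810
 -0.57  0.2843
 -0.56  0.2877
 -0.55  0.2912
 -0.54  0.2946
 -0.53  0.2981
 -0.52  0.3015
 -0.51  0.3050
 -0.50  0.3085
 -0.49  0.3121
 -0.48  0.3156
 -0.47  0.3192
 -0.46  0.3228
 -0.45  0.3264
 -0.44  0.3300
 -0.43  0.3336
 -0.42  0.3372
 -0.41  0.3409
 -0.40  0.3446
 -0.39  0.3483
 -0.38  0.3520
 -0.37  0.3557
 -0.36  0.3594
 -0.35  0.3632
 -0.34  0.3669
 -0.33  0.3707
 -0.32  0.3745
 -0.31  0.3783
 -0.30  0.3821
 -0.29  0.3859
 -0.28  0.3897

€9.60

σ√T = 0.18·√1.5 = 0.2205
d₁ = [ln(190/230) + (0.064 + ½·0.18²)·1.5] / (σ√T) = (-0.1911 + 0.1203) / 0.2205 = -0.3210 → -0.32
d₂ = -0.3210 − 0.2205 = -0.5414 → -0.54
exp(−rT) = exp(−0.064·1.5) = 0.9085
N(d₁) = N(-0.32) = 0.3745;  N(d₂) = N(-0.54) = 0.2946
C = 190·0.3745 − 230·0.9085·0.2946 = 71.1550 − 61.5581 = 9.5969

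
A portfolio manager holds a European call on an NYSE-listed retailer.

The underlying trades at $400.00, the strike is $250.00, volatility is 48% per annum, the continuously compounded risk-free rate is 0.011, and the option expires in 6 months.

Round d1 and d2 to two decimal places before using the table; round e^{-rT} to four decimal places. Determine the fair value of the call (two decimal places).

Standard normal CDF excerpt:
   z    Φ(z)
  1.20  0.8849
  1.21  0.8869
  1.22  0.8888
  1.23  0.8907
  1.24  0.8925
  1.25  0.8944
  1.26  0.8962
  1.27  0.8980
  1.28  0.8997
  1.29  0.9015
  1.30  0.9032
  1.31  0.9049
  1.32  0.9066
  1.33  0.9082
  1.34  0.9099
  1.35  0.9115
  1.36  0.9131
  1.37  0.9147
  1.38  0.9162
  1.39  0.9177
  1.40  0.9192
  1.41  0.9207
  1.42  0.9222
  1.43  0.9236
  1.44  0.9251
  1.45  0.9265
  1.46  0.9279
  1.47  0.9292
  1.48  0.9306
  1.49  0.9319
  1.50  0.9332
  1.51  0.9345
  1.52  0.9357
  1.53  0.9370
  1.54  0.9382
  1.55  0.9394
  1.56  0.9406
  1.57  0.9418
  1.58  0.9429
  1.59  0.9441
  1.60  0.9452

$155.27

σ√T = 0.48·√0.5 = 0.3394
ln(S/K) + (r + σ²/2)T = ln(400/250) + (0.011 + 0.48²/2)·0.5 = 0.4700 + 0.0631 = 0.5331
d₁ = 0.5331 / 0.3394 = 1.5707 which rounds to 1.57
d₂ = d₁ − σ√T = 1.5707 − 0.3394 = 1.2313 which rounds to 1.23
e^(−rT) = e^(−0.011·0.5) = 0.9945
C = 400·N(1.57) − 250·0.9945·N(1.23) = 400·0.9418 − 250·0.9945·0.8907 = 376.7200 − 221.4503 = 155.2697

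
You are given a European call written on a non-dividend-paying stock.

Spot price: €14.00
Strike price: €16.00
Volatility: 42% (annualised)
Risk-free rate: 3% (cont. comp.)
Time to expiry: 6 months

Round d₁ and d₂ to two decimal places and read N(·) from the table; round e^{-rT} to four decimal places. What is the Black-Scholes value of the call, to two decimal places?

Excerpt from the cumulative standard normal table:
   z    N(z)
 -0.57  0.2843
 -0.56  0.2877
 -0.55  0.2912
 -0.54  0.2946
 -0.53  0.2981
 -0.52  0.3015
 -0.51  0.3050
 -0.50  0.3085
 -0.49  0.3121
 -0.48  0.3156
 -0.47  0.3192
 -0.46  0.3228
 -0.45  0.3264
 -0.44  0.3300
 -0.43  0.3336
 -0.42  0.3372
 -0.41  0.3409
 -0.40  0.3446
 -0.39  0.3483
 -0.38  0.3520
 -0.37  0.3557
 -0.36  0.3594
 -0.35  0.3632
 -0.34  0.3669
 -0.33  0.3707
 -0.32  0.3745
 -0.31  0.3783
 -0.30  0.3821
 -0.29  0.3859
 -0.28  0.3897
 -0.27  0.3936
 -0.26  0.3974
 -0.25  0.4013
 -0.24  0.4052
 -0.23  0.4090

€1.03

σ√T = 0.42 × 0.7071 = 0.2970
d₁ = [ln(14/16) + (0.03 + 0.42²/2)·0.5] / 0.2970 = [-0.1335 + 0.0591] / 0.2970 = -0.2506 which rounds to -0.25
d₂ = d₁ − σ√T = -0.2506 − 0.2970 = -0.5476 which rounds to -0.55
exp(−rT) = exp(−0.03·0.5) = 0.9851
C = 14·N(-0.25) − 16·0.9851·N(-0.55) = 14·0.4013 − 16·0.9851·0.2912 = 5.6182 − 4.5898 = 1.0284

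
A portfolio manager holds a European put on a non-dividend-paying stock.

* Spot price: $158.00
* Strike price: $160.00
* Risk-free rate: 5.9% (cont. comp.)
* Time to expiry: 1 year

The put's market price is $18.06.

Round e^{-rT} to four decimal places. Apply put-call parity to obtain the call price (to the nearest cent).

$25.23

e^(−rT) = e^(−0.059·1) = 0.9427
Put-call parity: C − P = S − K·e^(−rT) = 158 − 160·0.9427 = 158 − 150.8320 = 7.1680
C = P + (C − P) = 18.06 + (7.1680) = 25.2280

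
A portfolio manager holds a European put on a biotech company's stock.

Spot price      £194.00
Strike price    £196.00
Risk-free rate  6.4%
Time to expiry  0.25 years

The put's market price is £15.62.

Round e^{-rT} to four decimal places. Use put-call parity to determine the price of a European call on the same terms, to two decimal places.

£16.74

exp(−rT) = exp(−0.064·0.25) = 0.9841
Put-call parity: C − P = S − K·e^(−rT) = 194 − 196·0.9841 = 194 − 192.8836 = 1.1164
C = P + (C − P) = 15.62 + (1.1164) = 16.7364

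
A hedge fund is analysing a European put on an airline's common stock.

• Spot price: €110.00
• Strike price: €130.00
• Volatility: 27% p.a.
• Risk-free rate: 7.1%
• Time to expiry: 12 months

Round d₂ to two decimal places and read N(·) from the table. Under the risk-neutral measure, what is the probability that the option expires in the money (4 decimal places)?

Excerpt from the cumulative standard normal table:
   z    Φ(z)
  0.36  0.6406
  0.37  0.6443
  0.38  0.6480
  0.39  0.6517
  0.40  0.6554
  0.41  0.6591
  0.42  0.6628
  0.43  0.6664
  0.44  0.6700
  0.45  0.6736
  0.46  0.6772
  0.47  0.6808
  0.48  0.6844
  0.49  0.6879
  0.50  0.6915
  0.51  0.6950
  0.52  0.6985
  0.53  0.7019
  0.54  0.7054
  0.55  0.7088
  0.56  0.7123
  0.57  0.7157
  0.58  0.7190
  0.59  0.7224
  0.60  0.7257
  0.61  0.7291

0.6879

T = 1;  σ√T = 0.2700
d₁ = [ln(110/130) + (0.071 + 0.27²/2)·1] / 0.2700 = [-0.1671 + 0.1074] / 0.2700 = -0.2208 which rounds to -0.22
d₂ = d₁ − σ√T = -0.2208 − 0.2700 = -0.4908 which rounds to -0.49
Pr(exercise) under Q = N(−d₂) = N(0.49) = 0.6879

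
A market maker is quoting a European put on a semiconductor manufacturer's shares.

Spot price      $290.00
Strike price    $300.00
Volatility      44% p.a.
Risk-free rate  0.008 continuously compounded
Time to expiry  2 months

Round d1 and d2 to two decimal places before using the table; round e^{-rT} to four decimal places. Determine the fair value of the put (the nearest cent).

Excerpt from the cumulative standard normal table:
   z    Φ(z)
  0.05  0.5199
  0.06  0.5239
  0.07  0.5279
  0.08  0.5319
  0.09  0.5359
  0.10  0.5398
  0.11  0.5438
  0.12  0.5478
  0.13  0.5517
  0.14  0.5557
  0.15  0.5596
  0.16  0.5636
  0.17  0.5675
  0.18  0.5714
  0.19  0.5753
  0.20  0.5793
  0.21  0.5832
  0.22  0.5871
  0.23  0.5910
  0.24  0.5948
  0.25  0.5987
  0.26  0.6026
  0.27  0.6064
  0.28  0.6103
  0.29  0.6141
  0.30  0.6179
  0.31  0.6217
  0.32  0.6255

σ√T = 0.44 × 0.4082 = 0.1796
d₁ = [ln(290/300) + (0.008 + 0.44²/2)·0.1667] / 0.1796 = [-0.0339 + 0.0175] / 0.1796 = -0.0915 → -0.09
d₂ = d₁ − σ√T = -0.0915 − 0.1796 = -0.2711 → -0.27
exp(−rT) = exp(−0.008·0.1667) = 0.9987
N(−d₂) = N(0.27) = 0.6064;  N(−d₁) = N(0.09) = 0.5359
P = 300·0.9987·0.6064 − 290·0.5359 = 181.6835 − 155.4110 = 26.2725

$26.27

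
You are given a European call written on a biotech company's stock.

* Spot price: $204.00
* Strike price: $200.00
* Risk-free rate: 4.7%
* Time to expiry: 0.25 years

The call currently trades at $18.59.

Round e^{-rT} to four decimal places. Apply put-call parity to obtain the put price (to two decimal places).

$12.25

e^(−rT) = e^(−0.047·0.25) = 0.9883
Put-call parity: C − P = S − K·e^(−rT) = 204 − 200·0.9883 = 204 − 197.6600 = 6.3400
P = C − (C − P) = 18.59 − (6.3400) = 12.2500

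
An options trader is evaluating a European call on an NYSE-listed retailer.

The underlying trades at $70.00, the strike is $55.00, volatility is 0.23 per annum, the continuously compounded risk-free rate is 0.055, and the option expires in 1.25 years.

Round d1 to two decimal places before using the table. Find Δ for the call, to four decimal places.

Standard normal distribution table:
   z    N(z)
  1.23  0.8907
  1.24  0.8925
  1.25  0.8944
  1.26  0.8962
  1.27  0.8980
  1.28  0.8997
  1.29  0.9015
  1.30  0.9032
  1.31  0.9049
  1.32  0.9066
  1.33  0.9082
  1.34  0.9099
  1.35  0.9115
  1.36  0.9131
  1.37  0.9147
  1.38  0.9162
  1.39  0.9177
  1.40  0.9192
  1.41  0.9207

σ√T = 0.23 × 1.1180 = 0.2571
ln(S/K) + (r + σ²/2)T = ln(70/55) + (0.055 + 0.23²/2)·1.25 = 0.2412 + 0.1018 = 0.3430
d₁ = 0.3430 / 0.2571 = 1.3338 ≈ 1.33
N(d₁) = N(1.33) = 0.9082
Δ_call = N(d₁) = 0.9082

0.9082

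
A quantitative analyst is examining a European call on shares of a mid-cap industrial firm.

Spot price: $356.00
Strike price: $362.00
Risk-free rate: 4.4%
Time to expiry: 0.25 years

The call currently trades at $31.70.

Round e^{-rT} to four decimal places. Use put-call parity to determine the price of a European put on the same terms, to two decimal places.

$33.75

e^(−rT) = e^(−0.044·0.25) = 0.9891
Put-call parity: C − P = S − K·e^(−rT) = 356 − 362·0.9891 = 356 − 358.0542 = -2.0542
P = C − (C − P) = 31.70 − (-2.0542) = 33.7542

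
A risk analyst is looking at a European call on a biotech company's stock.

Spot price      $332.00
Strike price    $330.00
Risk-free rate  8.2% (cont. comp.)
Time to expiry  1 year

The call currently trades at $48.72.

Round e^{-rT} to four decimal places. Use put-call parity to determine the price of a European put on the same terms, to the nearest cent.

exp(−rT) = exp(−0.082·1) = 0.9213
Put-call parity: C − P = S − K·e^(−rT) = 332 − 330·0.9213 = 332 − 304.0290 = 27.9710
P = C − (C − P) = 48.72 − (27.9710) = 20.7490

$20.75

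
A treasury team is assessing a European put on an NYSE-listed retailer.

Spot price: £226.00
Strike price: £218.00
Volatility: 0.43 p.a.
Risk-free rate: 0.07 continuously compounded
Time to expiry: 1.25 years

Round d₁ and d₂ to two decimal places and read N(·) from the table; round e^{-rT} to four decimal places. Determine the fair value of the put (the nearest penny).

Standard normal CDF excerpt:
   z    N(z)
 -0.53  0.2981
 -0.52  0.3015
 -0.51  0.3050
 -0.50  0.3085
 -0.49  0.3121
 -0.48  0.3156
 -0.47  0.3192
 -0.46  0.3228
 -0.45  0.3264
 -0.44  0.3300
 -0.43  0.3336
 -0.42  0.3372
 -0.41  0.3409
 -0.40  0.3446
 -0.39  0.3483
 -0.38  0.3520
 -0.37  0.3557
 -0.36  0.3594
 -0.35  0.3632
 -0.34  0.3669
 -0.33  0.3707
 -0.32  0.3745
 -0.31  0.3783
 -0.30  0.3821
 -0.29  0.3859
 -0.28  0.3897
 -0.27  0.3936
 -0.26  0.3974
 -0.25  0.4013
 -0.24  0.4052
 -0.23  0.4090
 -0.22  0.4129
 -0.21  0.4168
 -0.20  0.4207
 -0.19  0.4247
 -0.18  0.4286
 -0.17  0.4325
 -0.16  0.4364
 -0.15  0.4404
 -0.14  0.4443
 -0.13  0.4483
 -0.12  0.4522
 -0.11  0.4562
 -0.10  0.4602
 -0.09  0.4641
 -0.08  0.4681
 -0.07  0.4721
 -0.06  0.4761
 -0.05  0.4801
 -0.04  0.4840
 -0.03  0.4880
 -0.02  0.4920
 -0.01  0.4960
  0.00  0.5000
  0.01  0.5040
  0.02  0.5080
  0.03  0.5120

£28.55

σ√T = 0.43 × 1.1180 = 0.4808
ln(S/K) + (r + σ²/2)T = ln(226/218) + (0.07 + 0.43²/2)·1.25 = 0.0360 + 0.2031 = 0.2391
d₁ = 0.2391 / 0.4808 = 0.4973 → 0.50
d₂ = d₁ − σ√T = 0.4973 − 0.4808 = 0.0166 → 0.02
exp(−rT) = exp(−0.07·1.25) = 0.9162
N(−d₂) = N(-0.02) = 0.4920;  N(−d₁) = N(-0.50) = 0.3085
P = 218·0.9162·0.4920 − 226·0.3085 = 98.2679 − 69.7210 = 28.5469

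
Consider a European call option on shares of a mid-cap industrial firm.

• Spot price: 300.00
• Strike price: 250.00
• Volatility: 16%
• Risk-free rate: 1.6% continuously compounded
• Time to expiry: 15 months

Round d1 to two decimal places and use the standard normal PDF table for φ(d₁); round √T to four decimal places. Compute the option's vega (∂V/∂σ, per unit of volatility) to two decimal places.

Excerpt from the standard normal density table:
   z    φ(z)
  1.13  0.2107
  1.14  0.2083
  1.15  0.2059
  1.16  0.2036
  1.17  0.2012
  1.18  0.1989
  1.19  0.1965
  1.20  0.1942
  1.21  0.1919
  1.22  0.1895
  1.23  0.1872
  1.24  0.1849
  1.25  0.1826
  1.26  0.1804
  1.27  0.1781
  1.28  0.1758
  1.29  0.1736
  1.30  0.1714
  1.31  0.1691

63.56

σ√T = 0.16·√1.25 = 0.1789
d₁ = [ln(300/250) + (0.016 + 0.16²/2)·1.25] / 0.1789 = [0.1823 + 0.0360] / 0.1789 = 1.2205 which rounds to 1.22
√T = √1.25 = 1.1180
φ(d₁) = φ(1.22) = 0.1895
vega = S·φ(d₁)·√T = 300·0.1895·1.1180 = 63.5583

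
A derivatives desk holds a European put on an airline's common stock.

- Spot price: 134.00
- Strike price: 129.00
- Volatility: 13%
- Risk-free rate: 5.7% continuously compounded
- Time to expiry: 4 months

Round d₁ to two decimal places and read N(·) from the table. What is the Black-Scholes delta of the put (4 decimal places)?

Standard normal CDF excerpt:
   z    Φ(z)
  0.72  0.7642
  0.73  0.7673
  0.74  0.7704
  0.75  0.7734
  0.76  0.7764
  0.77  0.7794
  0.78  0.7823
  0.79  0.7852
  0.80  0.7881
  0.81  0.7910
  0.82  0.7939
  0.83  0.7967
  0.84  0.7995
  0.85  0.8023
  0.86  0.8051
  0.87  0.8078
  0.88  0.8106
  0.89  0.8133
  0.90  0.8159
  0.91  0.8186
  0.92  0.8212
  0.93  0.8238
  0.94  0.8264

-0.2119

T = 0.3333;  σ√T = 0.0751
d₁ = [ln(134/129) + (0.057 + 0.13²/2)·0.3333] / 0.0751 = [0.0380 + 0.0218] / 0.0751 = 0.7973 ⇒ 0.80
N(d₁) = N(0.80) = 0.7881
Δ_put = N(d₁) − 1 = 0.7881 − 1 = -0.2119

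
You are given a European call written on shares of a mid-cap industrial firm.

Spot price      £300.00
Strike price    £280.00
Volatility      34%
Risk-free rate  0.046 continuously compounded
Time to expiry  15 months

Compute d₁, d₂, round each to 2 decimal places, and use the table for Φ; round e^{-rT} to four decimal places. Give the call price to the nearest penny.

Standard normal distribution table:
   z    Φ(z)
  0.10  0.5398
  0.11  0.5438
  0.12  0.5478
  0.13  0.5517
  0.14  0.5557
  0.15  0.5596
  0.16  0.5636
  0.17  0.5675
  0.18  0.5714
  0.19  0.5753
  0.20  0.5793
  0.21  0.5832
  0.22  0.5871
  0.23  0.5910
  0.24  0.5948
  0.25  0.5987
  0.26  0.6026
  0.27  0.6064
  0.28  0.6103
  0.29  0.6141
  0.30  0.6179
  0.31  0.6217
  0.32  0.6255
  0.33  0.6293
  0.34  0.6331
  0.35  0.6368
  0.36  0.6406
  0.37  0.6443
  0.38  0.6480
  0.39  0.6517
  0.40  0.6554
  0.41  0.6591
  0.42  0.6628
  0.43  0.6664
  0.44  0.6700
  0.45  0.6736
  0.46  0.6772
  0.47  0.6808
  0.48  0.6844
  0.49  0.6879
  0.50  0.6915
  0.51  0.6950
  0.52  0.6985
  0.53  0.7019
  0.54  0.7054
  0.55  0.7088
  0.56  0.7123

£62.65

T = 1.25;  σ√T = 0.3801
d₁ = [ln(300/280) + (0.046 + 0.34²/2)·1.25] / 0.3801 = [0.0690 + 0.1298] / 0.3801 = 0.5228 → 0.52
d₂ = d₁ − σ√T = 0.5228 − 0.3801 = 0.1427 → 0.14
exp(−rT) = exp(−0.046·1.25) = 0.9441
N(d₁) = N(0.52) = 0.6985;  N(d₂) = N(0.14) = 0.5557
C = 300·0.6985 − 280·0.9441·0.5557 = 209.5500 − 146.8982 = 62.6518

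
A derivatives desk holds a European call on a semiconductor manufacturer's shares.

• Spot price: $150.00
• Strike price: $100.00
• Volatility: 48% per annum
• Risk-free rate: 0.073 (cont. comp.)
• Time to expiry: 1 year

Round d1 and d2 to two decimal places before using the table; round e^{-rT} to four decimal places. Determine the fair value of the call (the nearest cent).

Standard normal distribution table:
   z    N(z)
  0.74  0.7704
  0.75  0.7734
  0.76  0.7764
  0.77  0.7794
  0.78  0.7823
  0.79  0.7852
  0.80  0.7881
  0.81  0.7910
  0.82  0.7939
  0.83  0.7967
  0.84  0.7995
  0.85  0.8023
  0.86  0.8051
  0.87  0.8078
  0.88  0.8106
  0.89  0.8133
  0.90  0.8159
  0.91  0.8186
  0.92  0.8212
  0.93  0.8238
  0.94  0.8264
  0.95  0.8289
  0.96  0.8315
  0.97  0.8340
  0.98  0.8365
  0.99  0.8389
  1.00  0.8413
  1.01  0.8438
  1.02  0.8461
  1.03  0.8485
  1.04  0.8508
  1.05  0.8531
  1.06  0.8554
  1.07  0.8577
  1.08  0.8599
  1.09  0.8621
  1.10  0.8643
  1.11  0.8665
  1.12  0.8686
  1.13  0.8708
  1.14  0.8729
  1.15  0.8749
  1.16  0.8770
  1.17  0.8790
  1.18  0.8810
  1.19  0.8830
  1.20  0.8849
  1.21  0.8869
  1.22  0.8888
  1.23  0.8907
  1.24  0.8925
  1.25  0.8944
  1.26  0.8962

$61.70

σ√T = 0.48·√1 = 0.4800
d₁ = [ln(150/100) + (0.073 + ½·0.48²)·1] / (σ√T) = (0.4055 + 0.1882) / 0.4800 = 1.2368 ≈ 1.24
d₂ = 1.2368 − 0.4800 = 0.7568 ≈ 0.76
e^(−rT) = e^(−0.073·1) = 0.9296
N(d₁) = N(1.24) = 0.8925;  N(d₂) = N(0.76) = 0.7764
C = 150·0.8925 − 100·0.9296·0.7764 = 133.8750 − 72.1741 = 61.7009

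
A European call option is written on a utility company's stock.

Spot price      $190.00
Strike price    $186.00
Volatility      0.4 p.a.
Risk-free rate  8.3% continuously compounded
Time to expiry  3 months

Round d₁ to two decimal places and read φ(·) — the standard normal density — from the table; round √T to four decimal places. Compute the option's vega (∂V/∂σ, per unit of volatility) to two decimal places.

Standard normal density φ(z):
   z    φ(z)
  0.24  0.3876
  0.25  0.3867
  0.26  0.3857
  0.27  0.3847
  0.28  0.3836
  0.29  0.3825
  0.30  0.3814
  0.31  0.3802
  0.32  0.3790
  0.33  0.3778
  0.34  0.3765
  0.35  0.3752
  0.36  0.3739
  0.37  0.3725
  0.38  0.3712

36.12

σ√T = 0.4·√0.25 = 0.2000
d₁ = [ln(190/186) + (0.083 + 0.4²/2)·0.25] / 0.2000 = [0.0213 + 0.0408] / 0.2000 = 0.3101 which rounds to 0.31
√T = √0.25 = 0.5000
φ(d₁) = φ(0.31) = 0.3802
vega = S·φ(d₁)·√T = 190·0.3802·0.5000 = 36.1190
(The put has the same vega.)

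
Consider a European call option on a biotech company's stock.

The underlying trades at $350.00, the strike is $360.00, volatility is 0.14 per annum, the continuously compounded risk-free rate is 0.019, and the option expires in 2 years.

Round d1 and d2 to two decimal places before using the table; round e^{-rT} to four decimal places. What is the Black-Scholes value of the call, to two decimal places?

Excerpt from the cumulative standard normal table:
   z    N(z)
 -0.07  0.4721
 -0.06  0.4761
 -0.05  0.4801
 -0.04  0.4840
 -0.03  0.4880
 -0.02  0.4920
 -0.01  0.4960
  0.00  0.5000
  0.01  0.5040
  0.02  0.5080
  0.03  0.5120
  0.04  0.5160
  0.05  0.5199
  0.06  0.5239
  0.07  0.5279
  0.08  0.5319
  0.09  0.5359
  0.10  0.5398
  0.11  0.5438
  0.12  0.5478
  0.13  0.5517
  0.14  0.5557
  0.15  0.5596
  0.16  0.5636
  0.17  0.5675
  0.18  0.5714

σ√T = 0.14 × 1.4142 = 0.1980
d₁ = [ln(350/360) + (0.019 + ½·0.14²)·2] / (σ√T) = (-0.0282 + 0.0576) / 0.1980 = 0.1486 which rounds to 0.15
d₂ = 0.1486 − 0.1980 = -0.0494 which rounds to -0.05
exp(−rT) = exp(−0.019·2) = 0.9627
N(d₁) = N(0.15) = 0.5596;  N(d₂) = N(-0.05) = 0.4801
C = 350·0.5596 − 360·0.9627·0.4801 = 195.8600 − 166.3892 = 29.4708

$29.47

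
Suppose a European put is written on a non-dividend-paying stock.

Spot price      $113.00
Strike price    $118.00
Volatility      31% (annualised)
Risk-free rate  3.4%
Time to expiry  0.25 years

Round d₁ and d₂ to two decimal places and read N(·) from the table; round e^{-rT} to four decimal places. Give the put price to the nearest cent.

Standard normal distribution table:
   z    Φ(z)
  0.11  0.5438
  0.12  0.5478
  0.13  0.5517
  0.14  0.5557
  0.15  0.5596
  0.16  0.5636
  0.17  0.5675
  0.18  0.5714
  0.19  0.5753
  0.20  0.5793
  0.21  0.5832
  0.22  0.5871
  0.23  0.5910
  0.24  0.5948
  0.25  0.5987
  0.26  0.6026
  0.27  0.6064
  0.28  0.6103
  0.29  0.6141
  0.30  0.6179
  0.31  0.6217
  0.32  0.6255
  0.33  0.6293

σ√T = 0.31 × 0.5000 = 0.1550
d₁ = [ln(113/118) + (0.034 + 0.31²/2)·0.25] / 0.1550 = [-0.0433 + 0.0205] / 0.1550 = -0.1470 → -0.15
d₂ = d₁ − σ√T = -0.1470 − 0.1550 = -0.3020 → -0.30
e^(−rT) = e^(−0.034·0.25) = 0.9915
P = 118·0.9915·N(0.30) − 113·N(0.15) = 118·0.9915·0.6179 − 113·0.5596 = 72.2924 − 63.2348 = 9.0576

$9.06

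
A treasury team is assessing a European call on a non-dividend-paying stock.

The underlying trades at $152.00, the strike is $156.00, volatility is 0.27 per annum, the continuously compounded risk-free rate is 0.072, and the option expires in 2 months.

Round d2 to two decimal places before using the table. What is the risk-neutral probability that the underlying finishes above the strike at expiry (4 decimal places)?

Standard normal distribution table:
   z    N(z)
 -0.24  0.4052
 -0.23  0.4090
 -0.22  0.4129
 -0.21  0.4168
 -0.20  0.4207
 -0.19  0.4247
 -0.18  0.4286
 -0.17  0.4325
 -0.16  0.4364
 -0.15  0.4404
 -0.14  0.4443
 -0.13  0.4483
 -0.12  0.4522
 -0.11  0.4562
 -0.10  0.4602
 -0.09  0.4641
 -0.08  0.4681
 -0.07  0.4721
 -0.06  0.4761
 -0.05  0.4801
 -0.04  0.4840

T = 0.1667;  σ√T = 0.1102
ln(S/K) + (r + σ²/2)T = ln(152/156) + (0.072 + 0.27²/2)·0.1667 = -0.0260 + 0.0181 = -0.0079
d₁ = -0.0079 / 0.1102 = -0.0717 ⇒ -0.07
d₂ = d₁ − σ√T = -0.0717 − 0.1102 = -0.1819 ⇒ -0.18
Risk-neutral Pr[S_T > K] = N(d₂) = N(-0.18) = 0.4286

0.4286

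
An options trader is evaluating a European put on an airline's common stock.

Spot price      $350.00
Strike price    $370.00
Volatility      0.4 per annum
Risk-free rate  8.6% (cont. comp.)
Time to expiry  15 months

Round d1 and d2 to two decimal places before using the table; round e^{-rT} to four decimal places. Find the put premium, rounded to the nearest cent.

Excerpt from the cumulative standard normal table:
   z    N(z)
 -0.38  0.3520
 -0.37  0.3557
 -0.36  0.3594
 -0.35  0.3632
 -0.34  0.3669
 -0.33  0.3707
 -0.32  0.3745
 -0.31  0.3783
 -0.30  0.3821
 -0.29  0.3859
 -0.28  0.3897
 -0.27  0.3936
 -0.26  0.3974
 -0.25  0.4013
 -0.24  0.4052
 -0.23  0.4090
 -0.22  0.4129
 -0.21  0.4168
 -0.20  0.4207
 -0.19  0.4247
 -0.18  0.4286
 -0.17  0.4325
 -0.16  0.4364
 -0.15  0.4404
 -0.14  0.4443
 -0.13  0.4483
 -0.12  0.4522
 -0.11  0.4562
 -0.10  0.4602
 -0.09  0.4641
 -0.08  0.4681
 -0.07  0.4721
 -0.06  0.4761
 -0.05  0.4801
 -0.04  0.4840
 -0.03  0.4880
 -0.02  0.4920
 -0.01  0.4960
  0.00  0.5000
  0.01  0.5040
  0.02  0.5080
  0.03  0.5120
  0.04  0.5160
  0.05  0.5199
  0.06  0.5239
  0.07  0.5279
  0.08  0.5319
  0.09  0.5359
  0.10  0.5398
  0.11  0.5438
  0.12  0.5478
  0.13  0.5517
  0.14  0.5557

σ√T = 0.4·√1.25 = 0.4472
d₁ = [ln(350/370) + (0.086 + 0.4²/2)·1.25] / 0.4472 = [-0.0556 + 0.2075] / 0.4472 = 0.3397 ⇒ 0.34
d₂ = d₁ − σ√T = 0.3397 − 0.4472 = -0.1075 ⇒ -0.11
exp(−rT) = exp(−0.086·1.25) = 0.8981
N(−d₂) = N(0.11) = 0.5438;  N(−d₁) = N(-0.34) = 0.3669
P = 370·0.8981·0.5438 − 350·0.3669 = 180.7031 − 128.4150 = 52.2881

$52.29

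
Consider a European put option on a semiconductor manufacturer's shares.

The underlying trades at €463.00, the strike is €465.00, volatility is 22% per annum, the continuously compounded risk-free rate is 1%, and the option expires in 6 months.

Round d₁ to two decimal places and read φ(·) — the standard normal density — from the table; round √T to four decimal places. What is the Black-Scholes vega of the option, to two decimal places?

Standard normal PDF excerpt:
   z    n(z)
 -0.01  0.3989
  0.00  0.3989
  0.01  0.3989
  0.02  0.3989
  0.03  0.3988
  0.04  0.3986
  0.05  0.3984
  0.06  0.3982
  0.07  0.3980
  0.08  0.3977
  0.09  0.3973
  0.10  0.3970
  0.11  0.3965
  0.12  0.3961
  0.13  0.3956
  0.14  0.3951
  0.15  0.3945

σ√T = 0.22 × 0.7071 = 0.1556
d₁ = [ln(463/465) + (0.01 + ½·0.22²)·0.5] / (σ√T) = (-0.0043 + 0.0171) / 0.1556 = 0.0822 ⇒ 0.08
√T = √0.5 = 0.7071
φ(d₁) = φ(0.08) = 0.3977
vega = S·φ(d₁)·√T = 463·0.3977·0.7071 = 130.2019
(Vega is the same for a European call and put with the same parameters.)

130.20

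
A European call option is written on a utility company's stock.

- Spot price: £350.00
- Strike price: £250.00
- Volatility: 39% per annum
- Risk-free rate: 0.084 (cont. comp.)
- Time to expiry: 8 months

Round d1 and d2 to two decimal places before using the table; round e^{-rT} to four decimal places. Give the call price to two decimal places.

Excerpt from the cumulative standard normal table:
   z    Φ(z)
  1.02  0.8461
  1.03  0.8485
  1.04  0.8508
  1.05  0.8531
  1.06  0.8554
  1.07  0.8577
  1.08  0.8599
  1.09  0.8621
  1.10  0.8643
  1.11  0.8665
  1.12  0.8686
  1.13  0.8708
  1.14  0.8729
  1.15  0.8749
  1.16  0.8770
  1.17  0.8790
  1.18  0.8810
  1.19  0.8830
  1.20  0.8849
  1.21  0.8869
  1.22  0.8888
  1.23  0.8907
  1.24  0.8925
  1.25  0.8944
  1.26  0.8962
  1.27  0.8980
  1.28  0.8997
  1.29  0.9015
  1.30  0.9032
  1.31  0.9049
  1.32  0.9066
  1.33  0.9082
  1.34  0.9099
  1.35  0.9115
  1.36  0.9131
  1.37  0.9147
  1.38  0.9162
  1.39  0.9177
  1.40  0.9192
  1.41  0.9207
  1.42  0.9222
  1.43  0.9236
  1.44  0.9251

σ√T = 0.39 × 0.8165 = 0.3184
d₁ = [ln(350/250) + (0.084 + 0.39²/2)·0.6667] / 0.3184 = [0.3365 + 0.1067] / 0.3184 = 1.3917 ≈ 1.39
d₂ = d₁ − σ√T = 1.3917 − 0.3184 = 1.0733 ≈ 1.07
e^(−rT) = e^(−0.084·0.6667) = 0.9455
N(d₁) = N(1.39) = 0.9177;  N(d₂) = N(1.07) = 0.8577
C = 350·0.9177 − 250·0.9455·0.8577 = 321.1950 − 202.7388 = 118.4562

£118.46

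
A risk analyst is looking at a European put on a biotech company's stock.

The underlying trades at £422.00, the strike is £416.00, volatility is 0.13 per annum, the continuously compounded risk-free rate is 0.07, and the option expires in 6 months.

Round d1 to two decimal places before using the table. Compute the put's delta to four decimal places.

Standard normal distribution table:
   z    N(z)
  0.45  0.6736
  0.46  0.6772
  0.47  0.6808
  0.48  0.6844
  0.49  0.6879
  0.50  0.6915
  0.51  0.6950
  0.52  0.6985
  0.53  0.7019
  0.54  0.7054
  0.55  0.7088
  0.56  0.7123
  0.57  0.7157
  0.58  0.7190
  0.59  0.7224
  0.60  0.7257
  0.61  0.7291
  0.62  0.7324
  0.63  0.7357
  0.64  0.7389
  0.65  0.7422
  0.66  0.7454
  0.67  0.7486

-0.2810

σ√T = 0.13 × 0.7071 = 0.0919
d₁ = [ln(422/416) + (0.07 + ½·0.13²)·0.5] / (σ√T) = (0.0143 + 0.0392) / 0.0919 = 0.5825 ≈ 0.58
N(d₁) = N(0.58) = 0.7190
Δ_put = N(d₁) − 1 = 0.7190 − 1 = -0.2810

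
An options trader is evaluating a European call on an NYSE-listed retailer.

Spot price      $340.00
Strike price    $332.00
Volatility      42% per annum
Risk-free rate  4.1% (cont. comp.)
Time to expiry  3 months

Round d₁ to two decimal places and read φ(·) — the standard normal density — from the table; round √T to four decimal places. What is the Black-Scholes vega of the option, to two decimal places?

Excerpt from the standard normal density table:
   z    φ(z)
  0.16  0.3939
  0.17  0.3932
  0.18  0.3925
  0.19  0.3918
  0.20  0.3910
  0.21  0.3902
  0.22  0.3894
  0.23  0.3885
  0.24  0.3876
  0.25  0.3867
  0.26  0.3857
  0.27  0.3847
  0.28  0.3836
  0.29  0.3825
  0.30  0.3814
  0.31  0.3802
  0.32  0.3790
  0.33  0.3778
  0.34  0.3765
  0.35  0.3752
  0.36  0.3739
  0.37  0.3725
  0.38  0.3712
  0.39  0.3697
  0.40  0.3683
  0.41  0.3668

65.40

σ√T = 0.42 × 0.5000 = 0.2100
d₁ = [ln(340/332) + (0.041 + ½·0.42²)·0.25] / (σ√T) = (0.0238 + 0.0323) / 0.2100 = 0.2672 which rounds to 0.27
√T = √0.25 = 0.5000
φ(d₁) = φ(0.27) = 0.3847
vega = S·φ(d₁)·√T = 340·0.3847·0.5000 = 65.3990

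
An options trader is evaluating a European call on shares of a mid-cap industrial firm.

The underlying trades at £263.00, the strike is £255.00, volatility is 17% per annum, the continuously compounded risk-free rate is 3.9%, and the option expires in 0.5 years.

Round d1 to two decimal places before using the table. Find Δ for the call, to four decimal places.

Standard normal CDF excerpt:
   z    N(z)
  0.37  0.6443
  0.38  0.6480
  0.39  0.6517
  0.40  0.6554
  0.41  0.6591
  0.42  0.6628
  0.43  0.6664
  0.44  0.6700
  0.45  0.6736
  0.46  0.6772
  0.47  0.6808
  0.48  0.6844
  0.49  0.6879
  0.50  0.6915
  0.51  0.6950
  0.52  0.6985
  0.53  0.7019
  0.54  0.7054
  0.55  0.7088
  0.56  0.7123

σ√T = 0.17 × 0.7071 = 0.1202
d₁ = [ln(263/255) + (0.039 + ½·0.17²)·0.5] / (σ√T) = (0.0309 + 0.0267) / 0.1202 = 0.4793 → 0.48
N(d₁) = N(0.48) = 0.6844
Δ_call = N(d₁) = 0.6844

0.6844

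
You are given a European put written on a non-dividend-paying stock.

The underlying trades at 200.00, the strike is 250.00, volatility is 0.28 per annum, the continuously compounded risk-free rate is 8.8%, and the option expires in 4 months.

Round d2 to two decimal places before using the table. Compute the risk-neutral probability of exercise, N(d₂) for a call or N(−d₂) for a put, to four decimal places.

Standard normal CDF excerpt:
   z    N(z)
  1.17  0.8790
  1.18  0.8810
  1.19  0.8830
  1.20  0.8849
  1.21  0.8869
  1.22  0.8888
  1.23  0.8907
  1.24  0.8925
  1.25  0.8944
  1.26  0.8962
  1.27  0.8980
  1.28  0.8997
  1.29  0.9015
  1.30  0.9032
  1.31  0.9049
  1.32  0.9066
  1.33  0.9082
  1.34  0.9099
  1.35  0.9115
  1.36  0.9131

0.8997

σ√T = 0.28·√0.3333 = 0.1617
d₁ = [ln(200/250) + (0.088 + 0.28²/2)·0.3333] / 0.1617 = [-0.2231 + 0.0424] / 0.1617 = -1.1181 ⇒ -1.12
d₂ = d₁ − σ√T = -1.1181 − 0.1617 = -1.2797 ⇒ -1.28
Pr(exercise) under Q = N(−d₂) = N(1.28) = 0.8997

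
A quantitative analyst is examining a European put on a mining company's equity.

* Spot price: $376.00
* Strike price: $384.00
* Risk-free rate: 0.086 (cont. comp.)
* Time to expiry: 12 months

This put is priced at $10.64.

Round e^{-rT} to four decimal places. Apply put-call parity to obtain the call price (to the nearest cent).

$34.28

e^(−rT) = e^(−0.086·1) = 0.9176
Put-call parity: C − P = S − K·e^(−rT) = 376 − 384·0.9176 = 376 − 352.3584 = 23.6416
C = P + (C − P) = 10.64 + (23.6416) = 34.2816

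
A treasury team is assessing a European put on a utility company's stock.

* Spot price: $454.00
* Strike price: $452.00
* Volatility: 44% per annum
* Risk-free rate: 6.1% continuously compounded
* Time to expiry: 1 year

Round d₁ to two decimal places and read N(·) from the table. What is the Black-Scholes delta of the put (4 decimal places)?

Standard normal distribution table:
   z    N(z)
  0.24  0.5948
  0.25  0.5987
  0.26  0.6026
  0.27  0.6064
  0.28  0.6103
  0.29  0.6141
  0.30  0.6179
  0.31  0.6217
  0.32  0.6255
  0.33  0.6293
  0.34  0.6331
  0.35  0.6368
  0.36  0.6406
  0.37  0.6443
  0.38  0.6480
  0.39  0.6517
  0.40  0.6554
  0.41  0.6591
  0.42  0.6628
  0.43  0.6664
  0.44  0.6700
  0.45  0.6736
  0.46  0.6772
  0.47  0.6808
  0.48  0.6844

σ√T = 0.44 × 1.0000 = 0.4400
d₁ = [ln(454/452) + (0.061 + 0.44²/2)·1] / 0.4400 = [0.0044 + 0.1578] / 0.4400 = 0.3687 ≈ 0.37
N(d₁) = N(0.37) = 0.6443
Δ_put = N(d₁) − 1 = 0.6443 − 1 = -0.3557

-0.3557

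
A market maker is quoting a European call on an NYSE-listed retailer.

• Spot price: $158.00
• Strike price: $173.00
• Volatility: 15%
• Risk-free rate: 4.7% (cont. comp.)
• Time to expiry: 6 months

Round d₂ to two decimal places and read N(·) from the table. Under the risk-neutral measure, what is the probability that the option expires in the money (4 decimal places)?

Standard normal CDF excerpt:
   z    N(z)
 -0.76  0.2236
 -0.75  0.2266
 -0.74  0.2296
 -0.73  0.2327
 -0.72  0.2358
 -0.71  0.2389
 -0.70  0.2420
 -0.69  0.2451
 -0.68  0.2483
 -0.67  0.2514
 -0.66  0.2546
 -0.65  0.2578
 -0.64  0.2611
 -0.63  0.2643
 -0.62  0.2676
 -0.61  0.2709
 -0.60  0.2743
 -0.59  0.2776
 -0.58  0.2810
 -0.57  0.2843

0.2451

T = 0.5;  σ√T = 0.1061
d₁ = [ln(158/173) + (0.047 + ½·0.15²)·0.5] / (σ√T) = (-0.0907 + 0.0291) / 0.1061 = -0.5805 → -0.58
d₂ = -0.5805 − 0.1061 = -0.6866 → -0.69
Pr(exercise) under Q = N(d₂) = 0.2451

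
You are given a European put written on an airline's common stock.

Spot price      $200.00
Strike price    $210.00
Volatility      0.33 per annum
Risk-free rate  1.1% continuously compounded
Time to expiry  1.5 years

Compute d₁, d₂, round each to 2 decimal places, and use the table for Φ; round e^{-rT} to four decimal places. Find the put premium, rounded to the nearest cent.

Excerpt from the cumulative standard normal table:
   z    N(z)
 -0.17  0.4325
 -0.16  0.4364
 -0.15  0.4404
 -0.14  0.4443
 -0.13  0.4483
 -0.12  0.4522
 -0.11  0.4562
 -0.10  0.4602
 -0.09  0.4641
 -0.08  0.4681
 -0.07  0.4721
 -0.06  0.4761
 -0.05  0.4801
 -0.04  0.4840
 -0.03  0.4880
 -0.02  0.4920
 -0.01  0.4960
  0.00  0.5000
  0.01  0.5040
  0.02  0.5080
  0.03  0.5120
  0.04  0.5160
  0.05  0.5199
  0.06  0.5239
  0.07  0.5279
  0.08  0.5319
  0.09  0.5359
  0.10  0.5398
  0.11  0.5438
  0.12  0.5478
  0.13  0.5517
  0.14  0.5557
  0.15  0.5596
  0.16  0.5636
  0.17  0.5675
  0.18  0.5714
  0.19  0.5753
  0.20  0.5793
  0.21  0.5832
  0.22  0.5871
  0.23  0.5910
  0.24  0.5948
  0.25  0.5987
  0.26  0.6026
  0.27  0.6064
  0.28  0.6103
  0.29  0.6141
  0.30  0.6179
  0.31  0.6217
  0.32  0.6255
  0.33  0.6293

σ√T = 0.33·√1.5 = 0.4042
d₁ = [ln(200/210) + (0.011 + ½·0.33²)·1.5] / (σ√T) = (-0.0488 + 0.0982) / 0.4042 = 0.1222 ⇒ 0.12
d₂ = 0.1222 − 0.4042 = -0.2820 ⇒ -0.28
e^(−rT) = e^(−0.011·1.5) = 0.9836
N(−d₂) = N(0.28) = 0.6103;  N(−d₁) = N(-0.12) = 0.4522
P = 210·0.9836·0.6103 − 200·0.4522 = 126.0611 − 90.4400 = 35.6211

$35.62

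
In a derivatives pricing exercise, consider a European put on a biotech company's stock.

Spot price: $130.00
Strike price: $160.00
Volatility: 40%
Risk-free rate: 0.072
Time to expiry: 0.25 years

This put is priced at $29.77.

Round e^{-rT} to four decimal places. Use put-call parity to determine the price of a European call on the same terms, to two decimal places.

e^(−rT) = e^(−0.072·0.25) = 0.9822
Put-call parity: C − P = S − K·e^(−rT) = 130 − 160·0.9822 = 130 − 157.1520 = -27.1520
C = P + (C − P) = 29.77 + (-27.1520) = 2.6180

$2.62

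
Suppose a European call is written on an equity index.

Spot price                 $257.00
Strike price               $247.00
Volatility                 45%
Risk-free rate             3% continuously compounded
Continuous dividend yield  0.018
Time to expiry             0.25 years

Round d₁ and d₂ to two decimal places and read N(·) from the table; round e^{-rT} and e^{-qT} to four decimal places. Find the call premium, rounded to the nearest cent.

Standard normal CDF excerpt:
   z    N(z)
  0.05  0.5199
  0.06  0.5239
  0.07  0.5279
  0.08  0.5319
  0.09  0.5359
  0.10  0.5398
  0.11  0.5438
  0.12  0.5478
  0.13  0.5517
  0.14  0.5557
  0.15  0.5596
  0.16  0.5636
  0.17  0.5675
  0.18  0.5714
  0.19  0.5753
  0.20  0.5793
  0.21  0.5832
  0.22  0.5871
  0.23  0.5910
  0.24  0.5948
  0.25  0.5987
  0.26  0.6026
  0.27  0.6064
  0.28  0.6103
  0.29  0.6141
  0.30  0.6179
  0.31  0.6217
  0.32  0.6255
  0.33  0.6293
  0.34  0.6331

$27.69

σ√T = 0.45·√0.25 = 0.2250
d₁ = [ln(257/247) + (0.03 − 0.018 + ½·0.45²)·0.25] / (σ√T) = (0.0397 + 0.0283) / 0.2250 = 0.3022 which rounds to 0.30
d₂ = 0.3022 − 0.2250 = 0.0772 which rounds to 0.08
exp(−qT) = exp(−0.018·0.25) = 0.9955;  exp(−rT) = exp(−0.03·0.25) = 0.9925
N(d₁) = N(0.30) = 0.6179;  N(d₂) = N(0.08) = 0.5319
C = 257·0.9955·0.6179 − 247·0.9925·0.5319 = 158.0857 − 130.3940 = 27.6917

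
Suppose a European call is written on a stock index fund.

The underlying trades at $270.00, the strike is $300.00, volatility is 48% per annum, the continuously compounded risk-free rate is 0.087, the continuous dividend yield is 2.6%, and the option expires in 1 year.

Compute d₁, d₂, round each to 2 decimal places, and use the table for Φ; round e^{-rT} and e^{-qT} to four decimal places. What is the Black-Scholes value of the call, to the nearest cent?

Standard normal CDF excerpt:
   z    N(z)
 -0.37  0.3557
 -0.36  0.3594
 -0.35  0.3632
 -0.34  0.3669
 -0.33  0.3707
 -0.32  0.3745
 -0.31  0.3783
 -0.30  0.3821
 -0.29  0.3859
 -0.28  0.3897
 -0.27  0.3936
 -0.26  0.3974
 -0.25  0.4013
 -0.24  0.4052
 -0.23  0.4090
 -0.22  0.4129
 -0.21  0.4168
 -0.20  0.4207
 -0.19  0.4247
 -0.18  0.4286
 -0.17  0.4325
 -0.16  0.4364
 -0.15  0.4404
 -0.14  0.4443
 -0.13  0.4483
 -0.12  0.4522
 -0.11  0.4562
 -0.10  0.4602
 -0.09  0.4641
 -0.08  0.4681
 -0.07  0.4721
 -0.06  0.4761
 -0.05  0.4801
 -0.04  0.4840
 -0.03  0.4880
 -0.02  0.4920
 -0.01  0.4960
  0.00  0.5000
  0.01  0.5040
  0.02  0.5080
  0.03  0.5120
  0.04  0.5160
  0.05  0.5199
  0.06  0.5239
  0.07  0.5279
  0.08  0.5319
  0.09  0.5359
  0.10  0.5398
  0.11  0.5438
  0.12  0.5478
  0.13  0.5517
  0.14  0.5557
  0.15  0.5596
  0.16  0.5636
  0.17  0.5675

$45.26

σ√T = 0.48 × 1.0000 = 0.4800
ln(S/K) + (r − q + σ²/2)T = ln(270/300) + (0.087 − 0.026 + 0.48²/2)·1 = -0.1054 + 0.1762 = 0.0708
d₁ = 0.0708 / 0.4800 = 0.1476 ⇒ 0.15
d₂ = d₁ − σ√T = 0.1476 − 0.4800 = -0.3324 ⇒ -0.33
exp(−qT) = exp(−0.026·1) = 0.9743;  exp(−rT) = exp(−0.087·1) = 0.9167
C = 270·0.9743·N(0.15) − 300·0.9167·N(-0.33) = 270·0.9743·0.5596 − 300·0.9167·0.3707 = 147.2089 − 101.9462 = 45.2627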